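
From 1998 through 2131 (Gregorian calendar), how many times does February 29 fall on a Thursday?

Leap years in 1998–2131: 32 of them.
Feb 29 weekday advances by 5 (mod 7) from one leap year to the next four years later (or differs when a century non-leap intervenes).
Leap-day weekdays: 2000:Tue 2004:Sun 2008:Fri 2012:Wed 2016:Mon 2020:Sat 2024:Thu✓ 2028:Tue 2032:Sun 2036:Fri 2040:Wed 2044:Mon 2048:Sat …(6 more)… 2076:Sat 2080:Thu✓ 2084:Tue 2088:Sun 2092:Fri 2096:Wed 2104:Fri 2108:Wed 2112:Mon 2116:Sat 2120:Thu✓ 2124:Tue 2128:Sun
Thursday: 2024, 2052, 2080, 2120 → 4.

4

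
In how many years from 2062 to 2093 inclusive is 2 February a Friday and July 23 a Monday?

4

Check each year's weekday for 2 February and July 23:
  2062: Thu/Sun  2063: Fri/Mon ✓  2064: Sat/Wed  2065: Mon/Thu  2066: Tue/Fri  2067: Wed/Sat  2068: Thu/Mon  2069: Sat/Tue  2070: Sun/Wed  2071: Mon/Thu  2072: Tue/Sat  2073: Thu/Sun  2074: Fri/Mon ✓  2075: Sat/Tue  …(4 more)…  2080: Fri/Tue  2081: Sun/Wed  2082: Mon/Thu  2083: Tue/Fri  2084: Wed/Sun  2085: Fri/Mon ✓  2086: Sat/Tue  2087: Sun/Wed  2088: Mon/Fri  2089: Wed/Sat  2090: Thu/Sun  2091: Fri/Mon ✓  2092: Sat/Wed  2093: Mon/Thu
Both conditions hold in: 2063, 2074, 2085, 2091 — 4.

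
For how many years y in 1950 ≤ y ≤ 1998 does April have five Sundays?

April has 30 days; it has five Sundays when Sunday falls among the first (month-length − 28) days — i.e. when April 1 is one of Sunday/Saturday.
April 1 by year: 1950:Sat✓ 1951:Sun✓ 1952:Tue 1953:Wed 1954:Thu 1955:Fri 1956:Sun✓ 1957:Mon 1958:Tue 1959:Wed 1960:Fri 1961:Sat✓ 1962:Sun✓ 1963:Mon 1964:Wed …(19 more)… 1984:Sun✓ 1985:Mon 1986:Tue 1987:Wed 1988:Fri 1989:Sat✓ 1990:Sun✓ 1991:Mon 1992:Wed 1993:Thu 1994:Fri 1995:Sat✓ 1996:Mon 1997:Tue 1998:Wed
Years with five Sundays: 1950, 1951, 1956, 1961, 1962, 1967, 1972, 1973, 1978, 1979, 1984, 1989, 1990, 1995 → 14.

14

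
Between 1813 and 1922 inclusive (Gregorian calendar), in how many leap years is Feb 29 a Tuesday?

Leap years in 1813–1922: 26 of them.
Feb 29 weekday advances by 5 (mod 7) from one leap year to the next four years later (or differs when a century non-leap intervenes).
Leap-day weekdays: 1816:Thu 1820:Tue✓ 1824:Sun 1828:Fri 1832:Wed 1836:Mon 1840:Sat 1844:Thu 1848:Tue✓ 1852:Sun 1856:Fri 1860:Wed 1864:Mon 1868:Sat 1872:Thu 1876:Tue✓ 1880:Sun 1884:Fri 1888:Wed 1892:Mon 1896:Sat 1904:Mon 1908:Sat 1912:Thu 1916:Tue✓ 1920:Sun
Tuesday: 1820, 1848, 1876, 1916 → 4.

4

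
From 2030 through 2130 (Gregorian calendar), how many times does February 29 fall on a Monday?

3

Leap years in 2030–2130: 24 of them.
Feb 29 weekday advances by 5 (mod 7) from one leap year to the next four years later (or differs when a century non-leap intervenes).
Leap-day weekdays: 2032:Sun 2036:Fri 2040:Wed 2044:Mon✓ 2048:Sat 2052:Thu 2056:Tue 2060:Sun 2064:Fri 2068:Wed 2072:Mon✓ 2076:Sat 2080:Thu 2084:Tue 2088:Sun 2092:Fri 2096:Wed 2104:Fri 2108:Wed 2112:Mon✓ 2116:Sat 2120:Thu 2124:Tue 2128:Sun
Monday: 2044, 2072, 2112 → 3.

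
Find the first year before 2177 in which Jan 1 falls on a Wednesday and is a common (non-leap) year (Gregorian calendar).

Jan 1 advances by 2 weekdays after a leap year and by 1 after a common year.
2177: Jan 1 is Wednesday.
2176: Monday (leap)
2175: Sunday
2174: Saturday
2173: Friday
2172: Wednesday (leap)
2171: Tuesday
2170: Monday
2169: Sunday
2168: Friday (leap)
2167: Thursday
2166: Wednesday
2166 begins on a Wednesday and is a common year.

2166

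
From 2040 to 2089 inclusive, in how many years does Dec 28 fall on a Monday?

Track Dec 28's weekday year by year (advancing +1, or +2 across a Feb 29):
  2040: Fri  2041: Sat (+1)  2042: Sun (+1)  2043: Mon (+1) ✓  2044: Wed (+2)
  2045: Thu (+1)  2046: Fri (+1)  2047: Sat (+1)  2048: Mon (+2) ✓  2049: Tue (+1)
  2050: Wed (+1)  2051: Thu (+1)  2052: Sat (+2)  2053: Sun (+1)  … (22 more years) …
  2076: Mon (+2) ✓  2077: Tue (+1)  2078: Wed (+1)  2079: Thu (+1)  2080: Sat (+2)
  2081: Sun (+1)  2082: Mon (+1) ✓  2083: Tue (+1)  2084: Thu (+2)  2085: Fri (+1)
  2086: Sat (+1)  2087: Sun (+1)  2088: Tue (+2)  2089: Wed (+1)
Monday years: 2043, 2048, 2054, 2065, 2071, 2076, 2082 — 7 in total.

7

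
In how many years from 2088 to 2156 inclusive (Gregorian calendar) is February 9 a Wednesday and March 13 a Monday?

2

Check each year's weekday for February 9 and March 13:
  2088: Mon/Sat  2089: Wed/Sun  2090: Thu/Mon  2091: Fri/Tue  2092: Sat/Thu  2093: Mon/Fri  2094: Tue/Sat  2095: Wed/Sun  2096: Thu/Tue  2097: Sat/Wed  2098: Sun/Thu  2099: Mon/Fri  2100: Tue/Sat  2101: Wed/Sun  …(41 more)…  2143: Sat/Wed  2144: Sun/Fri  2145: Tue/Sat  2146: Wed/Sun  2147: Thu/Mon  2148: Fri/Wed  2149: Sun/Thu  2150: Mon/Fri  2151: Tue/Sat  2152: Wed/Mon ✓  2153: Fri/Tue  2154: Sat/Wed  2155: Sun/Thu  2156: Mon/Sat
Both conditions hold in: 2124, 2152 — 2.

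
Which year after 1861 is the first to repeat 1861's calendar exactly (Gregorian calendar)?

1867

Two years share a calendar iff Jan 1 falls on the same weekday and both are leap or both are common. 1861: Jan 1 is Tuesday, common year.
1862: Jan 1 Wednesday, common
1863: Jan 1 Thursday, common
1864: Jan 1 Friday, leap
1865: Jan 1 Sunday, common
1866: Jan 1 Monday, common
1867: Jan 1 Tuesday, common
1867 matches on both conditions.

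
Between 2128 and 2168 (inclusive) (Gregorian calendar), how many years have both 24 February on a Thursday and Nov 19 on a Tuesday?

0

Check each year's weekday for 24 February and Nov 19:
  2128: Tue/Fri  2129: Thu/Sat  2130: Fri/Sun  2131: Sat/Mon  2132: Sun/Wed  2133: Tue/Thu  2134: Wed/Fri  2135: Thu/Sat  2136: Fri/Mon  2137: Sun/Tue  2138: Mon/Wed  2139: Tue/Thu  2140: Wed/Sat  2141: Fri/Sun  …(13 more)…  2155: Mon/Wed  2156: Tue/Fri  2157: Thu/Sat  2158: Fri/Sun  2159: Sat/Mon  2160: Sun/Wed  2161: Tue/Thu  2162: Wed/Fri  2163: Thu/Sat  2164: Fri/Mon  2165: Sun/Tue  2166: Mon/Wed  2167: Tue/Thu  2168: Wed/Sat
Both conditions hold in: no year — 0.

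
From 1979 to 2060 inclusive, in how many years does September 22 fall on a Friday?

11

Track September 22's weekday year by year (advancing +1, or +2 across a Feb 29):
  1979: Sat  1980: Mon (+2)  1981: Tue (+1)  1982: Wed (+1)  1983: Thu (+1)
  1984: Sat (+2)  1985: Sun (+1)  1986: Mon (+1)  1987: Tue (+1)  1988: Thu (+2)
  1989: Fri (+1) ✓  1990: Sat (+1)  1991: Sun (+1)  1992: Tue (+2)  … (54 more years) …
  2047: Sun (+1)  2048: Tue (+2)  2049: Wed (+1)  2050: Thu (+1)  2051: Fri (+1) ✓
  2052: Sun (+2)  2053: Mon (+1)  2054: Tue (+1)  2055: Wed (+1)  2056: Fri (+2) ✓
  2057: Sat (+1)  2058: Sun (+1)  2059: Mon (+1)  2060: Wed (+2)
Friday years: 1989, 1995, 2000, 2006, 2017, 2023, 2028, 2034, 2045, 2051, 2056 — 11 in total.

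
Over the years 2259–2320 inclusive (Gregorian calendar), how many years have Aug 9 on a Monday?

Track Aug 9's weekday year by year (advancing +1, or +2 across a Feb 29):
  2259: Tue  2260: Thu (+2)  2261: Fri (+1)  2262: Sat (+1)  2263: Sun (+1)
  2264: Tue (+2)  2265: Wed (+1)  2266: Thu (+1)  2267: Fri (+1)  2268: Sun (+2)
  2269: Mon (+1) ✓  2270: Tue (+1)  2271: Wed (+1)  2272: Fri (+2)  … (34 more years) …
  2307: Fri (+1)  2308: Sun (+2)  2309: Mon (+1) ✓  2310: Tue (+1)  2311: Wed (+1)
  2312: Fri (+2)  2313: Sat (+1)  2314: Sun (+1)  2315: Mon (+1) ✓  2316: Wed (+2)
  2317: Thu (+1)  2318: Fri (+1)  2319: Sat (+1)  2320: Mon (+2) ✓
Monday years: 2269, 2275, 2280, 2286, 2297, 2309, 2315, 2320 — 8 in total.

8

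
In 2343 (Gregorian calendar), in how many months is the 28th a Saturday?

1

Check the 28th of each month of 2343: Jan 28: Thu, Feb 28: Sun, Mar 28: Sun, Apr 28: Wed, May 28: Fri, Jun 28: Mon, Jul 28: Wed, Aug 28: Sat, Sep 28: Tue, Oct 28: Thu, Nov 28: Sun, Dec 28: Tue.
Saturday occurs in August — 1 month.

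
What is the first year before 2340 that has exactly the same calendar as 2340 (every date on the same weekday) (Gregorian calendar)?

Two years share a calendar iff Jan 1 falls on the same weekday and both are leap or both are common. 2340: Jan 1 is Monday, leap year.
2339: Jan 1 Sunday, common
2338: Jan 1 Saturday, common
2337: Jan 1 Friday, common
2336: Jan 1 Wednesday, leap
2335: Jan 1 Tuesday, common
2334: Jan 1 Monday, common
2333: Jan 1 Sunday, common
2332: Jan 1 Friday, leap
2331: Jan 1 Thursday, common
2330: Jan 1 Wednesday, common
2329: Jan 1 Tuesday, common
2328: Jan 1 Sunday, leap
2327: Jan 1 Saturday, common
2326: Jan 1 Friday, common
2325: Jan 1 Thursday, common
2324: Jan 1 Tuesday, leap
2323: Jan 1 Monday, common
2322: Jan 1 Sunday, common
2321: Jan 1 Saturday, common
2320: Jan 1 Thursday, leap
2319: Jan 1 Wednesday, common
2318: Jan 1 Tuesday, common
2317: Jan 1 Monday, common
2316: Jan 1 Saturday, leap
2315: Jan 1 Friday, common
2314: Jan 1 Thursday, common
2313: Jan 1 Wednesday, common
2312: Jan 1 Monday, leap
2312 matches on both conditions.

2312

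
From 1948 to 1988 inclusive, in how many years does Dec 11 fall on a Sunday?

Track Dec 11's weekday year by year (advancing +1, or +2 across a Feb 29):
  1948: Sat  1949: Sun (+1) ✓  1950: Mon (+1)  1951: Tue (+1)  1952: Thu (+2)
  1953: Fri (+1)  1954: Sat (+1)  1955: Sun (+1) ✓  1956: Tue (+2)  1957: Wed (+1)
  1958: Thu (+1)  1959: Fri (+1)  1960: Sun (+2) ✓  1961: Mon (+1)  … (13 more years) …
  1975: Thu (+1)  1976: Sat (+2)  1977: Sun (+1) ✓  1978: Mon (+1)  1979: Tue (+1)
  1980: Thu (+2)  1981: Fri (+1)  1982: Sat (+1)  1983: Sun (+1) ✓  1984: Tue (+2)
  1985: Wed (+1)  1986: Thu (+1)  1987: Fri (+1)  1988: Sun (+2) ✓
Sunday years: 1949, 1955, 1960, 1966, 1977, 1983, 1988 — 7 in total.

7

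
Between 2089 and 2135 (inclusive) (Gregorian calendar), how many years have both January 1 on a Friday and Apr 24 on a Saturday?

6

Check each year's weekday for January 1 and Apr 24:
  2089: Sat/Sun  2090: Sun/Mon  2091: Mon/Tue  2092: Tue/Thu  2093: Thu/Fri  2094: Fri/Sat ✓  2095: Sat/Sun  2096: Sun/Tue  2097: Tue/Wed  2098: Wed/Thu  2099: Thu/Fri  2100: Fri/Sat ✓  2101: Sat/Sun  2102: Sun/Mon  …(19 more)…  2122: Thu/Fri  2123: Fri/Sat ✓  2124: Sat/Mon  2125: Mon/Tue  2126: Tue/Wed  2127: Wed/Thu  2128: Thu/Sat  2129: Sat/Sun  2130: Sun/Mon  2131: Mon/Tue  2132: Tue/Thu  2133: Thu/Fri  2134: Fri/Sat ✓  2135: Sat/Sun
Both conditions hold in: 2094, 2100, 2106, 2117, 2123, 2134 — 6.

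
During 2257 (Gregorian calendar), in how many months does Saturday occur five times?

4

A month of length L has five Saturdays iff its first Saturday is on day ≤ L−28 (so day 1–3 in a 31-day month, 1–2 in a 30-day month, day 1 in a leap February).
Checking each month of 2257: Jan starts Thu (31d) ✓; Feb starts Sun (28d); Mar starts Sun (31d); Apr starts Wed (30d); May starts Fri (31d) ✓; Jun starts Mon (30d); Jul starts Wed (31d); Aug starts Sat (31d) ✓; Sep starts Tue (30d); Oct starts Thu (31d) ✓; Nov starts Sun (30d); Dec starts Tue (31d).
Five-Saturday months: January, May, August, October → 4.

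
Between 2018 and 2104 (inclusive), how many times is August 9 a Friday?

12

Track August 9's weekday year by year (advancing +1, or +2 across a Feb 29):
  2018: Thu  2019: Fri (+1) ✓  2020: Sun (+2)  2021: Mon (+1)  2022: Tue (+1)
  2023: Wed (+1)  2024: Fri (+2) ✓  2025: Sat (+1)  2026: Sun (+1)  2027: Mon (+1)
  2028: Wed (+2)  2029: Thu (+1)  2030: Fri (+1) ✓  2031: Sat (+1)  … (59 more years) …
  2091: Thu (+1)  2092: Sat (+2)  2093: Sun (+1)  2094: Mon (+1)  2095: Tue (+1)
  2096: Thu (+2)  2097: Fri (+1) ✓  2098: Sat (+1)  2099: Sun (+1)  2100: Mon (+1)
  2101: Tue (+1)  2102: Wed (+1)  2103: Thu (+1)  2104: Sat (+2)
Friday years: 2019, 2024, 2030, 2041, 2047, 2052, 2058, 2069, 2075, 2080, 2086, 2097 — 12 in total.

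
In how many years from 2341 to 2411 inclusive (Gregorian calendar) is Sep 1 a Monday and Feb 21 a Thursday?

3

Check each year's weekday for Sep 1 and Feb 21:
  2341: Mon/Fri  2342: Tue/Sat  2343: Wed/Sun  2344: Fri/Mon  2345: Sat/Wed  2346: Sun/Thu  2347: Mon/Fri  2348: Wed/Sat  2349: Thu/Mon  2350: Fri/Tue  2351: Sat/Wed  2352: Mon/Thu ✓  2353: Tue/Sat  2354: Wed/Sun  …(43 more)…  2398: Tue/Sat  2399: Wed/Sun  2400: Fri/Mon  2401: Sat/Wed  2402: Sun/Thu  2403: Mon/Fri  2404: Wed/Sat  2405: Thu/Mon  2406: Fri/Tue  2407: Sat/Wed  2408: Mon/Thu ✓  2409: Tue/Sat  2410: Wed/Sun  2411: Thu/Mon
Both conditions hold in: 2352, 2380, 2408 — 3.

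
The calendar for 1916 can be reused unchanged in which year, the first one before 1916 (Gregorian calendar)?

1876

Two years share a calendar iff Jan 1 falls on the same weekday and both are leap or both are common. 1916: Jan 1 is Saturday, leap year.
1915: Jan 1 Friday, common
1914: Jan 1 Thursday, common
1913: Jan 1 Wednesday, common
1912: Jan 1 Monday, leap
1911: Jan 1 Sunday, common
1910: Jan 1 Saturday, common
1909: Jan 1 Friday, common
1908: Jan 1 Wednesday, leap
1907: Jan 1 Tuesday, common
1906: Jan 1 Monday, common
1905: Jan 1 Sunday, common
1904: Jan 1 Friday, leap
1903: Jan 1 Thursday, common
1902: Jan 1 Wednesday, common
1901: Jan 1 Tuesday, common
1900: Jan 1 Monday, common
1899: Jan 1 Sunday, common
1898: Jan 1 Saturday, common
1897: Jan 1 Friday, common
1896: Jan 1 Wednesday, leap
1895: Jan 1 Tuesday, common
1894: Jan 1 Monday, common
1893: Jan 1 Sunday, common
1892: Jan 1 Friday, leap
1891: Jan 1 Thursday, common
1890: Jan 1 Wednesday, common
1889: Jan 1 Tuesday, common
1888: Jan 1 Sunday, leap
1887: Jan 1 Saturday, common
1886: Jan 1 Friday, common
1885: Jan 1 Thursday, common
1884: Jan 1 Tuesday, leap
1883: Jan 1 Monday, common
1882: Jan 1 Sunday, common
1881: Jan 1 Saturday, common
1880: Jan 1 Thursday, leap
1879: Jan 1 Wednesday, common
1878: Jan 1 Tuesday, common
1877: Jan 1 Monday, common
1876: Jan 1 Saturday, leap
1876 matches on both conditions.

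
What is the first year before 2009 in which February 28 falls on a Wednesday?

From one year to the next, a fixed date's weekday advances by 1, or by 2 when a Feb 29 lies between the two dates.
2009: February 28 is Saturday.
2008: Thursday (−2)
2007: Wednesday (−1)
February 28 falls on a Wednesday in 2007.

2007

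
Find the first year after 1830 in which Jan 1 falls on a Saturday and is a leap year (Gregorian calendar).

1848

Jan 1 advances by 2 weekdays after a leap year and by 1 after a common year.
1830: Jan 1 is Friday.
1831: Saturday
1832: Sunday (leap)
1833: Tuesday
1834: Wednesday
1835: Thursday
1836: Friday (leap)
1837: Sunday
1838: Monday
1839: Tuesday
1840: Wednesday (leap)
1841: Friday
1842: Saturday
1843: Sunday
1844: Monday (leap)
1845: Wednesday
1846: Thursday
1847: Friday
1848: Saturday (leap)
1848 begins on a Saturday and is a leap year.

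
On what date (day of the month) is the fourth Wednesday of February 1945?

February 1, 1945 is a Thursday, so the first Wednesday is the 7th.
The fourth Wednesday is 7 + 21 = 28.

28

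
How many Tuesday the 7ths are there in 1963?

Check the 7th of each month of 1963: Jan 7: Mon, Feb 7: Thu, Mar 7: Thu, Apr 7: Sun, May 7: Tue, Jun 7: Fri, Jul 7: Sun, Aug 7: Wed, Sep 7: Sat, Oct 7: Mon, Nov 7: Thu, Dec 7: Sat.
Tuesday occurs in May — 1 month.

1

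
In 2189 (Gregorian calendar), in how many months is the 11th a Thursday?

1

Check the 11th of each month of 2189: Jan 11: Sun, Feb 11: Wed, Mar 11: Wed, Apr 11: Sat, May 11: Mon, Jun 11: Thu, Jul 11: Sat, Aug 11: Tue, Sep 11: Fri, Oct 11: Sun, Nov 11: Wed, Dec 11: Fri.
Thursday occurs in June — 1 month.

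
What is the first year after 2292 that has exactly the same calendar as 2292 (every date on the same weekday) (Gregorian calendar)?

Two years share a calendar iff Jan 1 falls on the same weekday and both are leap or both are common. 2292: Jan 1 is Friday, leap year.
2293: Jan 1 Sunday, common
2294: Jan 1 Monday, common
2295: Jan 1 Tuesday, common
2296: Jan 1 Wednesday, leap
2297: Jan 1 Friday, common
2298: Jan 1 Saturday, common
2299: Jan 1 Sunday, common
2300: Jan 1 Monday, common
2301: Jan 1 Tuesday, common
2302: Jan 1 Wednesday, common
2303: Jan 1 Thursday, common
2304: Jan 1 Friday, leap
2304 matches on both conditions.

2304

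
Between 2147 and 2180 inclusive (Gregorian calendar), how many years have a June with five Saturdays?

9

June has 30 days; it has five Saturdays when Saturday falls among the first (month-length − 28) days — i.e. when June 1 is one of Saturday/Friday.
June 1 by year: 2147:Thu 2148:Sat✓ 2149:Sun 2150:Mon 2151:Tue 2152:Thu 2153:Fri✓ 2154:Sat✓ 2155:Sun 2156:Tue 2157:Wed 2158:Thu 2159:Fri✓ 2160:Sun 2161:Mon …(4 more)… 2166:Sun 2167:Mon 2168:Wed 2169:Thu 2170:Fri✓ 2171:Sat✓ 2172:Mon 2173:Tue 2174:Wed 2175:Thu 2176:Sat✓ 2177:Sun 2178:Mon 2179:Tue 2180:Thu
Years with five Saturdays: 2148, 2153, 2154, 2159, 2164, 2165, 2170, 2171, 2176 → 9.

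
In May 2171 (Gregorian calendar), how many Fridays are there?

5

May 2171 has 31 days and begins on Wednesday.
The first Friday is May 3.
Fridays fall on 3, 10, 17, 24, 31 — that's 5.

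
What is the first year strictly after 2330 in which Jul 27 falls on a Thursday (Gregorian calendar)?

From one year to the next, a fixed date's weekday advances by 1, or by 2 when a Feb 29 lies between the two dates.
2330: July 27 is Sunday.
2331: Monday (+1)
2332: Wednesday (+2)
2333: Thursday (+1)
Jul 27 falls on a Thursday in 2333.

2333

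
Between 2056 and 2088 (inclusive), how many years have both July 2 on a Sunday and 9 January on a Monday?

Check each year's weekday for July 2 and 9 January:
  2056: Sun/Sun  2057: Mon/Tue  2058: Tue/Wed  2059: Wed/Thu  2060: Fri/Fri  2061: Sat/Sun  2062: Sun/Mon ✓  2063: Mon/Tue  2064: Wed/Wed  2065: Thu/Fri  2066: Fri/Sat  2067: Sat/Sun  2068: Mon/Mon  2069: Tue/Wed  …(5 more)…  2075: Tue/Wed  2076: Thu/Thu  2077: Fri/Sat  2078: Sat/Sun  2079: Sun/Mon ✓  2080: Tue/Tue  2081: Wed/Thu  2082: Thu/Fri  2083: Fri/Sat  2084: Sun/Sun  2085: Mon/Tue  2086: Tue/Wed  2087: Wed/Thu  2088: Fri/Fri
Both conditions hold in: 2062, 2073, 2079 — 3.

3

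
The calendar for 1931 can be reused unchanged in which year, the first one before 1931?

1925

Two years share a calendar iff Jan 1 falls on the same weekday and both are leap or both are common. 1931: Jan 1 is Thursday, common year.
1930: Jan 1 Wednesday, common
1929: Jan 1 Tuesday, common
1928: Jan 1 Sunday, leap
1927: Jan 1 Saturday, common
1926: Jan 1 Friday, common
1925: Jan 1 Thursday, common
1925 matches on both conditions.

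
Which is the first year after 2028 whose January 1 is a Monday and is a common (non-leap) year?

Jan 1 advances by 2 weekdays after a leap year and by 1 after a common year.
2028: Jan 1 is Saturday (leap).
2029: Monday
2029 begins on a Monday and is a common year.

2029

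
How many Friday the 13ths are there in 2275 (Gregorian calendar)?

Check the 13th of each month of 2275: Jan 13: Wed, Feb 13: Sat, Mar 13: Sat, Apr 13: Tue, May 13: Thu, Jun 13: Sun, Jul 13: Tue, Aug 13: Fri, Sep 13: Mon, Oct 13: Wed, Nov 13: Sat, Dec 13: Mon.
Friday occurs in August — 1 month.

1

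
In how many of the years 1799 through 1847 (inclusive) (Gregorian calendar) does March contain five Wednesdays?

March has 31 days; it has five Wednesdays when Wednesday falls among the first (month-length − 28) days — i.e. when March 1 is one of Wednesday/Tuesday/Monday.
March 1 by year: 1799:Fri 1800:Sat 1801:Sun 1802:Mon✓ 1803:Tue✓ 1804:Thu 1805:Fri 1806:Sat 1807:Sun 1808:Tue✓ 1809:Wed✓ 1810:Thu 1811:Fri 1812:Sun 1813:Mon✓ …(19 more)… 1833:Fri 1834:Sat 1835:Sun 1836:Tue✓ 1837:Wed✓ 1838:Thu 1839:Fri 1840:Sun 1841:Mon✓ 1842:Tue✓ 1843:Wed✓ 1844:Fri 1845:Sat 1846:Sun 1847:Mon✓
Years with five Wednesdays: 1802, 1803, 1808, 1809, 1813, 1814, 1815, 1819, 1820, 1824, 1825, 1826, 1830, 1831, 1836, 1837, 1841, 1842, 1843, 1847 → 20.

20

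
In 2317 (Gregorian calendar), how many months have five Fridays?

4

A month of length L has five Fridays iff its first Friday is on day ≤ L−28 (so day 1–3 in a 31-day month, 1–2 in a 30-day month, day 1 in a leap February).
Checking each month of 2317: Jan starts Mon (31d); Feb starts Thu (28d); Mar starts Thu (31d) ✓; Apr starts Sun (30d); May starts Tue (31d); Jun starts Fri (30d) ✓; Jul starts Sun (31d); Aug starts Wed (31d) ✓; Sep starts Sat (30d); Oct starts Mon (31d); Nov starts Thu (30d) ✓; Dec starts Sat (31d).
Five-Friday months: March, June, August, November → 4.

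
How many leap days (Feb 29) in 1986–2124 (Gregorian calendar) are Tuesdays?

Leap years in 1986–2124: 34 of them.
Feb 29 weekday advances by 5 (mod 7) from one leap year to the next four years later (or differs when a century non-leap intervenes).
Leap-day weekdays: 1988:Mon 1992:Sat 1996:Thu 2000:Tue✓ 2004:Sun 2008:Fri 2012:Wed 2016:Mon 2020:Sat 2024:Thu 2028:Tue✓ 2032:Sun 2036:Fri …(8 more)… 2072:Mon 2076:Sat 2080:Thu 2084:Tue✓ 2088:Sun 2092:Fri 2096:Wed 2104:Fri 2108:Wed 2112:Mon 2116:Sat 2120:Thu 2124:Tue✓
Tuesday: 2000, 2028, 2056, 2084, 2124 → 5.

5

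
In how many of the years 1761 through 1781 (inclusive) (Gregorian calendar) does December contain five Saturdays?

December has 31 days; it has five Saturdays when Saturday falls among the first (month-length − 28) days — i.e. when December 1 is one of Saturday/Friday/Thursday.
December 1 by year: 1761:Tue 1762:Wed 1763:Thu✓ 1764:Sat✓ 1765:Sun 1766:Mon 1767:Tue 1768:Thu✓ 1769:Fri✓ 1770:Sat✓ 1771:Sun 1772:Tue 1773:Wed 1774:Thu✓ 1775:Fri✓ 1776:Sun 1777:Mon 1778:Tue 1779:Wed 1780:Fri✓ 1781:Sat✓
Years with five Saturdays: 1763, 1764, 1768, 1769, 1770, 1774, 1775, 1780, 1781 → 9.

9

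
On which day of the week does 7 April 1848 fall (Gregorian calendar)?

January 1, 1848 is a Saturday.
April 7 is day 98 of the year, i.e. 97 days after Jan 1.
97 mod 7 = 6, so advance 6 weekdays from Saturday: Friday.

Friday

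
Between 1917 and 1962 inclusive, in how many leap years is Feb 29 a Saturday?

Leap years in 1917–1962: 11 of them.
Feb 29 weekday advances by 5 (mod 7) from one leap year to the next four years later (or differs when a century non-leap intervenes).
Leap-day weekdays: 1920:Sun 1924:Fri 1928:Wed 1932:Mon 1936:Sat✓ 1940:Thu 1944:Tue 1948:Sun 1952:Fri 1956:Wed 1960:Mon
Saturday: 1936 → 1.

1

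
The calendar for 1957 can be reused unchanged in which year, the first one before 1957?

1946

Two years share a calendar iff Jan 1 falls on the same weekday and both are leap or both are common. 1957: Jan 1 is Tuesday, common year.
1956: Jan 1 Sunday, leap
1955: Jan 1 Saturday, common
1954: Jan 1 Friday, common
1953: Jan 1 Thursday, common
1952: Jan 1 Tuesday, leap
1951: Jan 1 Monday, common
1950: Jan 1 Sunday, common
1949: Jan 1 Saturday, common
1948: Jan 1 Thursday, leap
1947: Jan 1 Wednesday, common
1946: Jan 1 Tuesday, common
1946 matches on both conditions.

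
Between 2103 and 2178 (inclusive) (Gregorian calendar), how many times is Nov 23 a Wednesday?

11

Track Nov 23's weekday year by year (advancing +1, or +2 across a Feb 29):
  2103: Fri  2104: Sun (+2)  2105: Mon (+1)  2106: Tue (+1)  2107: Wed (+1) ✓
  2108: Fri (+2)  2109: Sat (+1)  2110: Sun (+1)  2111: Mon (+1)  2112: Wed (+2) ✓
  2113: Thu (+1)  2114: Fri (+1)  2115: Sat (+1)  2116: Mon (+2)  … (48 more years) …
  2165: Sat (+1)  2166: Sun (+1)  2167: Mon (+1)  2168: Wed (+2) ✓  2169: Thu (+1)
  2170: Fri (+1)  2171: Sat (+1)  2172: Mon (+2)  2173: Tue (+1)  2174: Wed (+1) ✓
  2175: Thu (+1)  2176: Sat (+2)  2177: Sun (+1)  2178: Mon (+1)
Wednesday years: 2107, 2112, 2118, 2129, 2135, 2140, 2146, 2157, 2163, 2168, 2174 — 11 in total.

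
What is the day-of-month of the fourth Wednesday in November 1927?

November 1, 1927 is a Tuesday, so the first Wednesday is the 2nd.
The fourth Wednesday is 2 + 21 = 23.

23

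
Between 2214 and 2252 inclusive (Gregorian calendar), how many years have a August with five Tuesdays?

August has 31 days; it has five Tuesdays when Tuesday falls among the first (month-length − 28) days — i.e. when August 1 is one of Tuesday/Monday/Sunday.
August 1 by year: 2214:Mon✓ 2215:Tue✓ 2216:Thu 2217:Fri 2218:Sat 2219:Sun✓ 2220:Tue✓ 2221:Wed 2222:Thu 2223:Fri 2224:Sun✓ 2225:Mon✓ 2226:Tue✓ 2227:Wed 2228:Fri …(9 more)… 2238:Wed 2239:Thu 2240:Sat 2241:Sun✓ 2242:Mon✓ 2243:Tue✓ 2244:Thu 2245:Fri 2246:Sat 2247:Sun✓ 2248:Tue✓ 2249:Wed 2250:Thu 2251:Fri 2252:Sun✓
Years with five Tuesdays: 2214, 2215, 2219, 2220, 2224, 2225, 2226, 2230, 2231, 2236, 2237, 2241, 2242, 2243, 2247, 2248, 2252 → 17.

17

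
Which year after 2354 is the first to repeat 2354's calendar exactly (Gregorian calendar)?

Two years share a calendar iff Jan 1 falls on the same weekday and both are leap or both are common. 2354: Jan 1 is Friday, common year.
2355: Jan 1 Saturday, common
2356: Jan 1 Sunday, leap
2357: Jan 1 Tuesday, common
2358: Jan 1 Wednesday, common
2359: Jan 1 Thursday, common
2360: Jan 1 Friday, leap
2361: Jan 1 Sunday, common
2362: Jan 1 Monday, common
2363: Jan 1 Tuesday, common
2364: Jan 1 Wednesday, leap
2365: Jan 1 Friday, common
2365 matches on both conditions.

2365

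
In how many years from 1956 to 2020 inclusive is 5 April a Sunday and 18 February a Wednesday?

Check each year's weekday for 5 April and 18 February:
  1956: Thu/Sat  1957: Fri/Mon  1958: Sat/Tue  1959: Sun/Wed ✓  1960: Tue/Thu  1961: Wed/Sat  1962: Thu/Sun  1963: Fri/Mon  1964: Sun/Tue  1965: Mon/Thu  1966: Tue/Fri  1967: Wed/Sat  1968: Fri/Sun  1969: Sat/Tue  …(37 more)…  2007: Thu/Sun  2008: Sat/Mon  2009: Sun/Wed ✓  2010: Mon/Thu  2011: Tue/Fri  2012: Thu/Sat  2013: Fri/Mon  2014: Sat/Tue  2015: Sun/Wed ✓  2016: Tue/Thu  2017: Wed/Sat  2018: Thu/Sun  2019: Fri/Mon  2020: Sun/Tue
Both conditions hold in: 1959, 1970, 1981, 1987, 1998, 2009, 2015 — 7.

7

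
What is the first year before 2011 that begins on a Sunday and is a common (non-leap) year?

2006

Jan 1 advances by 2 weekdays after a leap year and by 1 after a common year.
2011: Jan 1 is Saturday.
2010: Friday
2009: Thursday
2008: Tuesday (leap)
2007: Monday
2006: Sunday
2006 begins on a Sunday and is a common year.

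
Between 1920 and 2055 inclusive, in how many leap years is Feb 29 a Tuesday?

Leap years in 1920–2055: 34 of them.
Feb 29 weekday advances by 5 (mod 7) from one leap year to the next four years later (or differs when a century non-leap intervenes).
Leap-day weekdays: 1920:Sun 1924:Fri 1928:Wed 1932:Mon 1936:Sat 1940:Thu 1944:Tue✓ 1948:Sun 1952:Fri 1956:Wed 1960:Mon 1964:Sat 1968:Thu …(8 more)… 2004:Sun 2008:Fri 2012:Wed 2016:Mon 2020:Sat 2024:Thu 2028:Tue✓ 2032:Sun 2036:Fri 2040:Wed 2044:Mon 2048:Sat 2052:Thu
Tuesday: 1944, 1972, 2000, 2028 → 4.

4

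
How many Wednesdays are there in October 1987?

4

October 1987 has 31 days and begins on Thursday.
The first Wednesday is October 7.
Wednesdays fall on 7, 14, 21, 28 — that's 4.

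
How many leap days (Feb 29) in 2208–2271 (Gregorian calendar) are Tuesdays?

2

Leap years in 2208–2271: 16 of them.
Feb 29 weekday advances by 5 (mod 7) from one leap year to the next four years later (or differs when a century non-leap intervenes).
Leap-day weekdays: 2208:Mon 2212:Sat 2216:Thu 2220:Tue✓ 2224:Sun 2228:Fri 2232:Wed 2236:Mon 2240:Sat 2244:Thu 2248:Tue✓ 2252:Sun 2256:Fri 2260:Wed 2264:Mon 2268:Sat
Tuesday: 2220, 2248 → 2.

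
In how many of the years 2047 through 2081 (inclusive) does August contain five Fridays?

15

August has 31 days; it has five Fridays when Friday falls among the first (month-length − 28) days — i.e. when August 1 is one of Friday/Thursday/Wednesday.
August 1 by year: 2047:Thu✓ 2048:Sat 2049:Sun 2050:Mon 2051:Tue 2052:Thu✓ 2053:Fri✓ 2054:Sat 2055:Sun 2056:Tue 2057:Wed✓ 2058:Thu✓ 2059:Fri✓ 2060:Sun 2061:Mon …(5 more)… 2067:Mon 2068:Wed✓ 2069:Thu✓ 2070:Fri✓ 2071:Sat 2072:Mon 2073:Tue 2074:Wed✓ 2075:Thu✓ 2076:Sat 2077:Sun 2078:Mon 2079:Tue 2080:Thu✓ 2081:Fri✓
Years with five Fridays: 2047, 2052, 2053, 2057, 2058, 2059, 2063, 2064, 2068, 2069, 2070, 2074, 2075, 2080, 2081 → 15.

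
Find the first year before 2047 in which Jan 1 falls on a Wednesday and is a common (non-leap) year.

Jan 1 advances by 2 weekdays after a leap year and by 1 after a common year.
2047: Jan 1 is Tuesday.
2046: Monday
2045: Sunday
2044: Friday (leap)
2043: Thursday
2042: Wednesday
2042 begins on a Wednesday and is a common year.

2042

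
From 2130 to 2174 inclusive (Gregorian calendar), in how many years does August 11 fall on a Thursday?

Track August 11's weekday year by year (advancing +1, or +2 across a Feb 29):
  2130: Fri  2131: Sat (+1)  2132: Mon (+2)  2133: Tue (+1)  2134: Wed (+1)
  2135: Thu (+1) ✓  2136: Sat (+2)  2137: Sun (+1)  2138: Mon (+1)  2139: Tue (+1)
  2140: Thu (+2) ✓  2141: Fri (+1)  2142: Sat (+1)  2143: Sun (+1)  … (17 more years) …
  2161: Tue (+1)  2162: Wed (+1)  2163: Thu (+1) ✓  2164: Sat (+2)  2165: Sun (+1)
  2166: Mon (+1)  2167: Tue (+1)  2168: Thu (+2) ✓  2169: Fri (+1)  2170: Sat (+1)
  2171: Sun (+1)  2172: Tue (+2)  2173: Wed (+1)  2174: Thu (+1) ✓
Thursday years: 2135, 2140, 2146, 2157, 2163, 2168, 2174 — 7 in total.

7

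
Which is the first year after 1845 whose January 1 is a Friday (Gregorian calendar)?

Jan 1 advances by 2 weekdays after a leap year and by 1 after a common year.
1845: Jan 1 is Wednesday.
1846: Thursday
1847: Friday
1847 begins on a Friday

1847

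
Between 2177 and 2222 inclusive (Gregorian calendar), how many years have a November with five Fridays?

14

November has 30 days; it has five Fridays when Friday falls among the first (month-length − 28) days — i.e. when November 1 is one of Friday/Thursday.
November 1 by year: 2177:Sat 2178:Sun 2179:Mon 2180:Wed 2181:Thu✓ 2182:Fri✓ 2183:Sat 2184:Mon 2185:Tue 2186:Wed 2187:Thu✓ 2188:Sat 2189:Sun 2190:Mon 2191:Tue …(16 more)… 2208:Tue 2209:Wed 2210:Thu✓ 2211:Fri✓ 2212:Sun 2213:Mon 2214:Tue 2215:Wed 2216:Fri✓ 2217:Sat 2218:Sun 2219:Mon 2220:Wed 2221:Thu✓ 2222:Fri✓
Years with five Fridays: 2181, 2182, 2187, 2192, 2193, 2198, 2199, 2204, 2205, 2210, 2211, 2216, 2221, 2222 → 14.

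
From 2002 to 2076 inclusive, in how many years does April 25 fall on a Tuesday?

10

Track April 25's weekday year by year (advancing +1, or +2 across a Feb 29):
  2002: Thu  2003: Fri (+1)  2004: Sun (+2)  2005: Mon (+1)  2006: Tue (+1) ✓
  2007: Wed (+1)  2008: Fri (+2)  2009: Sat (+1)  2010: Sun (+1)  2011: Mon (+1)
  2012: Wed (+2)  2013: Thu (+1)  2014: Fri (+1)  2015: Sat (+1)  … (47 more years) …
  2063: Wed (+1)  2064: Fri (+2)  2065: Sat (+1)  2066: Sun (+1)  2067: Mon (+1)
  2068: Wed (+2)  2069: Thu (+1)  2070: Fri (+1)  2071: Sat (+1)  2072: Mon (+2)
  2073: Tue (+1) ✓  2074: Wed (+1)  2075: Thu (+1)  2076: Sat (+2)
Tuesday years: 2006, 2017, 2023, 2028, 2034, 2045, 2051, 2056, 2062, 2073 — 10 in total.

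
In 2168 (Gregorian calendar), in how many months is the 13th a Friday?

Check the 13th of each month of 2168: Jan 13: Wed, Feb 13: Sat, Mar 13: Sun, Apr 13: Wed, May 13: Fri, Jun 13: Mon, Jul 13: Wed, Aug 13: Sat, Sep 13: Tue, Oct 13: Thu, Nov 13: Sun, Dec 13: Tue.
Friday occurs in May — 1 month.

1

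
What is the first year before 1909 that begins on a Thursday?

Jan 1 advances by 2 weekdays after a leap year and by 1 after a common year.
1909: Jan 1 is Friday.
1908: Wednesday (leap)
1907: Tuesday
1906: Monday
1905: Sunday
1904: Friday (leap)
1903: Thursday
1903 begins on a Thursday

1903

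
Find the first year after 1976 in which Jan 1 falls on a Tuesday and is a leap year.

1980

Jan 1 advances by 2 weekdays after a leap year and by 1 after a common year.
1976: Jan 1 is Thursday (leap).
1977: Saturday
1978: Sunday
1979: Monday
1980: Tuesday (leap)
1980 begins on a Tuesday and is a leap year.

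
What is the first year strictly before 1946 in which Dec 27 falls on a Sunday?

1942

From one year to the next, a fixed date's weekday advances by 1, or by 2 when a Feb 29 lies between the two dates.
1946: December 27 is Friday.
1945: Thursday (−1)
1944: Wednesday (−1)
1943: Monday (−2)
1942: Sunday (−1)
Dec 27 falls on a Sunday in 1942.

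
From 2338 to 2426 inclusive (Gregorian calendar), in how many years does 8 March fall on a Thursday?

12

Track 8 March's weekday year by year (advancing +1, or +2 across a Feb 29):
  2338: Tue  2339: Wed (+1)  2340: Fri (+2)  2341: Sat (+1)  2342: Sun (+1)
  2343: Mon (+1)  2344: Wed (+2)  2345: Thu (+1) ✓  2346: Fri (+1)  2347: Sat (+1)
  2348: Mon (+2)  2349: Tue (+1)  2350: Wed (+1)  2351: Thu (+1) ✓  … (61 more years) …
  2413: Fri (+1)  2414: Sat (+1)  2415: Sun (+1)  2416: Tue (+2)  2417: Wed (+1)
  2418: Thu (+1) ✓  2419: Fri (+1)  2420: Sun (+2)  2421: Mon (+1)  2422: Tue (+1)
  2423: Wed (+1)  2424: Fri (+2)  2425: Sat (+1)  2426: Sun (+1)
Thursday years: 2345, 2351, 2356, 2362, 2373, 2379, 2384, 2390, 2401, 2407, 2412, 2418 — 12 in total.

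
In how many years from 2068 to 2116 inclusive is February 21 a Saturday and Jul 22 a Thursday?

Check each year's weekday for February 21 and Jul 22:
  2068: Tue/Sun  2069: Thu/Mon  2070: Fri/Tue  2071: Sat/Wed  2072: Sun/Fri  2073: Tue/Sat  2074: Wed/Sun  2075: Thu/Mon  2076: Fri/Wed  2077: Sun/Thu  2078: Mon/Fri  2079: Tue/Sat  2080: Wed/Mon  2081: Fri/Tue  …(21 more)…  2103: Wed/Sun  2104: Thu/Tue  2105: Sat/Wed  2106: Sun/Thu  2107: Mon/Fri  2108: Tue/Sun  2109: Thu/Mon  2110: Fri/Tue  2111: Sat/Wed  2112: Sun/Fri  2113: Tue/Sat  2114: Wed/Sun  2115: Thu/Mon  2116: Fri/Wed
Both conditions hold in: 2088 — 1.

1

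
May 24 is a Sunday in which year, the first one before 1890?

From one year to the next, a fixed date's weekday advances by 1, or by 2 when a Feb 29 lies between the two dates.
1890: May 24 is Saturday.
1889: Friday (−1)
1888: Thursday (−1)
1887: Tuesday (−2)
1886: Monday (−1)
1885: Sunday (−1)
May 24 falls on a Sunday in 1885.

1885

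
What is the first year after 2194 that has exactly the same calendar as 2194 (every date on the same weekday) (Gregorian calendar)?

2200

Two years share a calendar iff Jan 1 falls on the same weekday and both are leap or both are common. 2194: Jan 1 is Wednesday, common year.
2195: Jan 1 Thursday, common
2196: Jan 1 Friday, leap
2197: Jan 1 Sunday, common
2198: Jan 1 Monday, common
2199: Jan 1 Tuesday, common
2200: Jan 1 Wednesday, common
2200 matches on both conditions.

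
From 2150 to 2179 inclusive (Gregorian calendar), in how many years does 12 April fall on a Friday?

Track 12 April's weekday year by year (advancing +1, or +2 across a Feb 29):
  2150: Sun  2151: Mon (+1)  2152: Wed (+2)  2153: Thu (+1)  2154: Fri (+1) ✓
  2155: Sat (+1)  2156: Mon (+2)  2157: Tue (+1)  2158: Wed (+1)  2159: Thu (+1)
  2160: Sat (+2)  2161: Sun (+1)  2162: Mon (+1)  2163: Tue (+1)  2164: Thu (+2)
  2165: Fri (+1) ✓  2166: Sat (+1)  2167: Sun (+1)  2168: Tue (+2)  2169: Wed (+1)
  2170: Thu (+1)  2171: Fri (+1) ✓  2172: Sun (+2)  2173: Mon (+1)  2174: Tue (+1)
  2175: Wed (+1)  2176: Fri (+2) ✓  2177: Sat (+1)  2178: Sun (+1)  2179: Mon (+1)
Friday years: 2154, 2165, 2171, 2176 — 4 in total.

4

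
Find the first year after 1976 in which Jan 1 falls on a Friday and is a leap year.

1988

Jan 1 advances by 2 weekdays after a leap year and by 1 after a common year.
1976: Jan 1 is Thursday (leap).
1977: Saturday
1978: Sunday
1979: Monday
1980: Tuesday (leap)
1981: Thursday
1982: Friday
1983: Saturday
1984: Sunday (leap)
1985: Tuesday
1986: Wednesday
1987: Thursday
1988: Friday (leap)
1988 begins on a Friday and is a leap year.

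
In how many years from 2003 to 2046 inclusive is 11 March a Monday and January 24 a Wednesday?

1

Check each year's weekday for 11 March and January 24:
  2003: Tue/Fri  2004: Thu/Sat  2005: Fri/Mon  2006: Sat/Tue  2007: Sun/Wed  2008: Tue/Thu  2009: Wed/Sat  2010: Thu/Sun  2011: Fri/Mon  2012: Sun/Tue  2013: Mon/Thu  2014: Tue/Fri  2015: Wed/Sat  2016: Fri/Sun  …(16 more)…  2033: Fri/Mon  2034: Sat/Tue  2035: Sun/Wed  2036: Tue/Thu  2037: Wed/Sat  2038: Thu/Sun  2039: Fri/Mon  2040: Sun/Tue  2041: Mon/Thu  2042: Tue/Fri  2043: Wed/Sat  2044: Fri/Sun  2045: Sat/Tue  2046: Sun/Wed
Both conditions hold in: 2024 — 1.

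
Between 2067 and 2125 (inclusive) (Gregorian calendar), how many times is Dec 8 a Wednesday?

8

Track Dec 8's weekday year by year (advancing +1, or +2 across a Feb 29):
  2067: Thu  2068: Sat (+2)  2069: Sun (+1)  2070: Mon (+1)  2071: Tue (+1)
  2072: Thu (+2)  2073: Fri (+1)  2074: Sat (+1)  2075: Sun (+1)  2076: Tue (+2)
  2077: Wed (+1) ✓  2078: Thu (+1)  2079: Fri (+1)  2080: Sun (+2)  … (31 more years) …
  2112: Thu (+2)  2113: Fri (+1)  2114: Sat (+1)  2115: Sun (+1)  2116: Tue (+2)
  2117: Wed (+1) ✓  2118: Thu (+1)  2119: Fri (+1)  2120: Sun (+2)  2121: Mon (+1)
  2122: Tue (+1)  2123: Wed (+1) ✓  2124: Fri (+2)  2125: Sat (+1)
Wednesday years: 2077, 2083, 2088, 2094, 2100, 2106, 2117, 2123 — 8 in total.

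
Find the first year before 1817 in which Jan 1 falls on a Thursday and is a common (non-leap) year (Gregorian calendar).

1807

Jan 1 advances by 2 weekdays after a leap year and by 1 after a common year.
1817: Jan 1 is Wednesday.
1816: Monday (leap)
1815: Sunday
1814: Saturday
1813: Friday
1812: Wednesday (leap)
1811: Tuesday
1810: Monday
1809: Sunday
1808: Friday (leap)
1807: Thursday
1807 begins on a Thursday and is a common year.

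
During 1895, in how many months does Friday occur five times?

4

A month of length L has five Fridays iff its first Friday is on day ≤ L−28 (so day 1–3 in a 31-day month, 1–2 in a 30-day month, day 1 in a leap February).
Checking each month of 1895: Jan starts Tue (31d); Feb starts Fri (28d); Mar starts Fri (31d) ✓; Apr starts Mon (30d); May starts Wed (31d) ✓; Jun starts Sat (30d); Jul starts Mon (31d); Aug starts Thu (31d) ✓; Sep starts Sun (30d); Oct starts Tue (31d); Nov starts Fri (30d) ✓; Dec starts Sun (31d).
Five-Friday months: March, May, August, November → 4.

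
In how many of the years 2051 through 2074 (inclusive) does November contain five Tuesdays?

November has 30 days; it has five Tuesdays when Tuesday falls among the first (month-length − 28) days — i.e. when November 1 is one of Tuesday/Monday.
November 1 by year: 2051:Wed 2052:Fri 2053:Sat 2054:Sun 2055:Mon✓ 2056:Wed 2057:Thu 2058:Fri 2059:Sat 2060:Mon✓ 2061:Tue✓ 2062:Wed 2063:Thu 2064:Sat 2065:Sun 2066:Mon✓ 2067:Tue✓ 2068:Thu 2069:Fri 2070:Sat 2071:Sun 2072:Tue✓ 2073:Wed 2074:Thu
Years with five Tuesdays: 2055, 2060, 2061, 2066, 2067, 2072 → 6.

6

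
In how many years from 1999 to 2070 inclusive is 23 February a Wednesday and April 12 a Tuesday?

8

Check each year's weekday for 23 February and April 12:
  1999: Tue/Mon  2000: Wed/Wed  2001: Fri/Thu  2002: Sat/Fri  2003: Sun/Sat  2004: Mon/Mon  2005: Wed/Tue ✓  2006: Thu/Wed  2007: Fri/Thu  2008: Sat/Sat  2009: Mon/Sun  2010: Tue/Mon  2011: Wed/Tue ✓  2012: Thu/Thu  …(44 more)…  2057: Fri/Thu  2058: Sat/Fri  2059: Sun/Sat  2060: Mon/Mon  2061: Wed/Tue ✓  2062: Thu/Wed  2063: Fri/Thu  2064: Sat/Sat  2065: Mon/Sun  2066: Tue/Mon  2067: Wed/Tue ✓  2068: Thu/Thu  2069: Sat/Fri  2070: Sun/Sat
Both conditions hold in: 2005, 2011, 2022, 2033, 2039, 2050, 2061, 2067 — 8.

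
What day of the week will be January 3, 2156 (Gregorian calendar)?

January 1, 2156 is a Thursday.
January 3 is day 3 of the year, i.e. 2 days after Jan 1.
2 mod 7 = 2, so advance 2 weekdays from Thursday: Saturday.

Saturday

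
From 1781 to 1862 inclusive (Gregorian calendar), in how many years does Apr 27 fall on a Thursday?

10

Track Apr 27's weekday year by year (advancing +1, or +2 across a Feb 29):
  1781: Fri  1782: Sat (+1)  1783: Sun (+1)  1784: Tue (+2)  1785: Wed (+1)
  1786: Thu (+1) ✓  1787: Fri (+1)  1788: Sun (+2)  1789: Mon (+1)  1790: Tue (+1)
  1791: Wed (+1)  1792: Fri (+2)  1793: Sat (+1)  1794: Sun (+1)  … (54 more years) …
  1849: Fri (+1)  1850: Sat (+1)  1851: Sun (+1)  1852: Tue (+2)  1853: Wed (+1)
  1854: Thu (+1) ✓  1855: Fri (+1)  1856: Sun (+2)  1857: Mon (+1)  1858: Tue (+1)
  1859: Wed (+1)  1860: Fri (+2)  1861: Sat (+1)  1862: Sun (+1)
Thursday years: 1786, 1797, 1809, 1815, 1820, 1826, 1837, 1843, 1848, 1854 — 10 in total.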